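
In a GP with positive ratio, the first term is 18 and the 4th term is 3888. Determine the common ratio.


r^(n-1) = aₙ/a₁
r^3 = 3888/18 = 216
r = 216^(1/3)
= 6

r = 6


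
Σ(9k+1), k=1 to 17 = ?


Σ(9k+1) = 9·Σk + 1·n
= 9·153 + 1·17
= 1377 + 17 = 1394

Σ = 1394


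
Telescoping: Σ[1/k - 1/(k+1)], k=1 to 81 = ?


Telescoping: adjacent terms cancel.
= 1/1 - 1/82
= 1 - 1/82 = 81/82

Sum = 81/82


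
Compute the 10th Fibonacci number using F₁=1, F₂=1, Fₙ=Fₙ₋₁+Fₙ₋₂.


Fibonacci sequence: 1, 1, 2, 3, 5, 8, 13, 21, 34, 55
F(10) = 55

F(10) = 55


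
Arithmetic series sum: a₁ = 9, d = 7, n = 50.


aₙ = 9 + (50-1)×7 = 352
Sₙ = n(a₁+aₙ)/2 = 50×(9+352)/2
= 50×361/2 = 9025

S_50 = 9025


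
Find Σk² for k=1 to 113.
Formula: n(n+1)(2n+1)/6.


n = 113
n(n+1)(2n+1)/6 = 113×114×227/6
= 2924214/6 = 487369

Σk² = 487369


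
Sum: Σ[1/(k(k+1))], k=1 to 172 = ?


1/(k(k+1)) = 1/k - 1/(k+1) (partial fractions)
Telescoping: Σ = 1 - 1/173 = 172/173

Sum = 172/173


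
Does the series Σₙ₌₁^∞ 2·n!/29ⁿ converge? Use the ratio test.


aₙ = 2·n!/29^n
a_{n+1}/aₙ = (n+1)!/29^(n+1) × 29^n/n!  (constant 2 cancels)
= (n+1)/29
L = lim(n→∞) (n+1)/29 = ∞
L > 1 → series DIVERGES

Diverges (ratio test: L = ∞ > 1)


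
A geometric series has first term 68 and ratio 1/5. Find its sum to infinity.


S∞ = a₁/(1-r) = 68/(1 - 1/5)
= 68/(4/5)
= 85

S∞ = 85


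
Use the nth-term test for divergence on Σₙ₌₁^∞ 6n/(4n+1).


lim(n→∞) 6n/(4n+1) = 6/4 = 3/2  (divide numerator and denominator by n)
lim aₙ = 3/2 ≠ 0 → series DIVERGES

Diverges (lim aₙ = 3/2 ≠ 0)


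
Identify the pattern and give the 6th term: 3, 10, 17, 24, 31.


Pattern: arithmetic (d=7)
Terms: 3, 10, 17, 24, 31
Next term = 38

Next term = 38


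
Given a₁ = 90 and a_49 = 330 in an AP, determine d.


d = (aₙ - a₁)/(n-1)
= (330 - 90)/(49-1)
= 240/48 = 5

d = 5


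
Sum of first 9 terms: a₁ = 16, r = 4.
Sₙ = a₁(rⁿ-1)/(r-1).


Sₙ = 16×(4^9 - 1)/(4 - 1)
= 16×(262144 - 1)/3
= 16×262143/3
= 1398096

S_9 = 1398096


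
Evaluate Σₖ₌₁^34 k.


n(n+1)/2 = 34×35/2 = 1190/2 = 595

Σk = 595


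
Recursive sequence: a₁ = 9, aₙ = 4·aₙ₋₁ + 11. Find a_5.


Computing step by step:
a_1 = 9
a_2 = 47
a_3 = 199
a_4 = 807
a_5 = 3239


a_5 = 3239


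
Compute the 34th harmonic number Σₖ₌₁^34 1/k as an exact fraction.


H_34 = 1/1 + 1/2 + 1/3 + ... + 1/34
= 54062195834749/13127595717600
≈ 4.1182

H_34 = 54062195834749/13127595717600 ≈ 4.1182


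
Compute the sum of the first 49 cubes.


n(n+1)/2 = 49×50/2 = 1225
Σk³ = 1225² = 1500625

Σk³ = 1500625


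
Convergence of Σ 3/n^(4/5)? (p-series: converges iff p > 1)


p-series test: Σ c/n^p converges if p > 1, diverges if p ≤ 1 (constant c > 0 doesn't affect convergence).
p = 4/5
4/5 ≤ 1 → DIVERGES

Diverges (p = 4/5 ≤ 1)


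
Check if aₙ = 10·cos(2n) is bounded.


For all n, -1 ≤ cos(2n) ≤ 1, so -10 ≤ 10·cos(2n) ≤ 10
Lower bound: -10, Upper bound: 10
The sequence IS bounded

Bounded (-10 ≤ aₙ ≤ 10)


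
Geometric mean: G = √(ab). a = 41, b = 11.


GM = √(41×11) = √451 = 21.2368

GM = 21.2368


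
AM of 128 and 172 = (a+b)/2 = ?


AM = (128 + 172)/2 = 300/2 = 150

AM = 150


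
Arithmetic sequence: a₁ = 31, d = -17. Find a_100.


aₙ = a₁ + (n-1)d
= 31 + (100-1)×-17
= 31 - 1683
= -1652

a_100 = -1652


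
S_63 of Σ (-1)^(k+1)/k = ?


S = 1 - 1/2 + 1/3 - 1/4 + 1/5 - 1/6 + 1/7 - 1/8 ± ...
= 0.701
(Full series converges to +ln(2) ≈ +0.6931)

S_63 = 0.701


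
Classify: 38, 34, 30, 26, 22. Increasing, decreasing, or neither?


Differences: -4, -4, -4, -4
All differences < 0 → strictly DECREASING

Monotonically decreasing


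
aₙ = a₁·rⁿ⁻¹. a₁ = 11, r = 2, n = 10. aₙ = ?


aₙ = a₁·r^(n-1)
= 11×2^9
= 11×512
= 5632

a_10 = 5632


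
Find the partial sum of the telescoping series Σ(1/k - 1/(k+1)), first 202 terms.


Telescoping: adjacent terms cancel.
= 1/1 - 1/203
= 1 - 1/203 = 202/203

Sum = 202/203


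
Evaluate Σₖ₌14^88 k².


Σₖ₌14^88 k² = Σₖ₌₁^88 k² − Σₖ₌₁^13 k²
= 88·89·177/6 − 13·14·27/6
= 231044 − 819 = 230225

Σk² = 230225


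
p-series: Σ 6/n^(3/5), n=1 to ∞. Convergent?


p-series test: Σ c/n^p converges if p > 1, diverges if p ≤ 1 (constant c > 0 doesn't affect convergence).
p = 3/5
3/5 ≤ 1 → DIVERGES

Diverges (p = 3/5 ≤ 1)


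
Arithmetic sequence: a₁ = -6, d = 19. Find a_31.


aₙ = a₁ + (n-1)d
= -6 + (31-1)×19
= -6 + 570
= 564

a_31 = 564


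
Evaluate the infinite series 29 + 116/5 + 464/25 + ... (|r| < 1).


S∞ = a₁/(1-r) = 29/(1 - 4/5)
= 29/(1/5)
= 145

S∞ = 145


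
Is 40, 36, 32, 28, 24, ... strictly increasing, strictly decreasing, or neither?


Differences: -4, -4, -4, -4
All differences < 0 → strictly DECREASING

Monotonically decreasing


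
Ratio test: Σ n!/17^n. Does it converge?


aₙ = n!/17^n
a_{n+1}/aₙ = (n+1)!/17^(n+1) × 17^n/n!
= (n+1)/17
L = lim(n→∞) (n+1)/17 = ∞
L > 1 → series DIVERGES

Diverges (ratio test: L = ∞ > 1)


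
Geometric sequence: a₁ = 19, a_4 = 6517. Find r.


r^(n-1) = aₙ/a₁
r^3 = 6517/19 = 343
r = 343^(1/3)
= 7

r = 7


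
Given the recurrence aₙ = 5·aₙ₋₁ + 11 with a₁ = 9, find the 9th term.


Computing step by step:
a_1 = 9
a_2 = 56
a_3 = 291
a_4 = 1466
a_5 = 7341
a_6 = 36716
a_7 = 183591
a_8 = 917966
a_9 = 4589841


a_9 = 4589841


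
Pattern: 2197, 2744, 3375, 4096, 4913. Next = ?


Pattern: perfect cubes: n³
Terms: 2197, 2744, 3375, 4096, 4913
Next term = 5832

Next term = 5832


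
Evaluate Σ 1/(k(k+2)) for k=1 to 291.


1/(k(k+2)) = (1/2)·(1/k - 1/(k+2)) (partial fractions)
Telescoping: Σ = (1/2)·(1 + 1/2 - 1/292 - 1/293) = 127749/171112

Sum = 127749/171112


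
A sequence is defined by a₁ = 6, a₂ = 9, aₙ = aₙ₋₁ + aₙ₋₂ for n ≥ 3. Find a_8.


Computing iteratively: 6, 9, 15, 24, 39, 63, 102, 165
a_8 = 165

a_8 = 165


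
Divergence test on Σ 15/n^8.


lim(n→∞) 15/n^8 = 0
lim aₙ = 0 → nth-term test is INCONCLUSIVE
(Need other tests; this is actually a convergent p-series with p=8 > 1)

Inconclusive (lim aₙ = 0; need another test)


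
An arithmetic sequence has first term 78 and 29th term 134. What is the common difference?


d = (aₙ - a₁)/(n-1)
= (134 - 78)/(29-1)
= 56/28 = 2

d = 2


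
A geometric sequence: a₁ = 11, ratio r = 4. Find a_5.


aₙ = a₁·r^(n-1)
= 11×4^4
= 11×256
= 2816

a_5 = 2816


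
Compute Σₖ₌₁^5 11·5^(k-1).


Sₙ = 11×(5^5 - 1)/(5 - 1)
= 11×(3125 - 1)/4
= 11×3124/4
= 8591

S_5 = 8591


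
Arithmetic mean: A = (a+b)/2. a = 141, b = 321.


AM = (141 + 321)/2 = 462/2 = 231

AM = 231


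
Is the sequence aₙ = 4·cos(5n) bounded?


For all n, -1 ≤ cos(5n) ≤ 1, so -4 ≤ 4·cos(5n) ≤ 4
Lower bound: -4, Upper bound: 4
The sequence IS bounded

Bounded (-4 ≤ aₙ ≤ 4)


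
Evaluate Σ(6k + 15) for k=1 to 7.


Σ(6k+15) = 6·Σk + 15·n
= 6·28 + 15·7
= 168 + 105 = 273

Σ = 273


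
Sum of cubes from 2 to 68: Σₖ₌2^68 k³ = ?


Σₖ₌2^68 k³ = [68·69/2]² − [1·2/2]²
= 5503716 − 1 = 5503715

Σk³ = 5503715


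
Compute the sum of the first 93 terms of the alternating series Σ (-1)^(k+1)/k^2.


S = 1 - 1/4 + 1/9 - 1/16 + 1/25 - 1/36 + 1/49 - 1/64 ± ...
= 0.8225
(Full series converges to +π²/12 ≈ +0.8225)

S_93 = 0.8225


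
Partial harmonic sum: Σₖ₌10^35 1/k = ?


Σₖ₌10^35 1/k = 1/10 + 1/11 + 1/12 + ... + 1/35
= 2471388351727/1875370816800
≈ 1.3178

Sum = 2471388351727/1875370816800 ≈ 1.3178


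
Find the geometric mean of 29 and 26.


GM = √(29×26) = √754 = 27.4591

GM = 27.4591


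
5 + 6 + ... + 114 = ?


Σₖ₌5^114 k = Σₖ₌₁^114 k − Σₖ₌₁^4 k
= 114·115/2 − 4·5/2
= 6555 − 10 = 6545

Σk = 6545


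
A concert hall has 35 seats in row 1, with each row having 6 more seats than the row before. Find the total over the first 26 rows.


aₙ = 35 + (26-1)×6 = 185
Sₙ = n(a₁+aₙ)/2 = 26×(35+185)/2
= 26×220/2 = 2860

S_26 = 2860


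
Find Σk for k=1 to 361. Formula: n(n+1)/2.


n(n+1)/2 = 361×362/2 = 130682/2 = 65341

Σk = 65341


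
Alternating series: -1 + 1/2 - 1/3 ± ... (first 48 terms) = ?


S = -1 + 1/2 - 1/3 + 1/4 - 1/5 + 1/6 - 1/7 + 1/8 ± ...
= -0.6828
(Full series converges to -ln(2) ≈ -0.6931)

S_48 = -0.6828


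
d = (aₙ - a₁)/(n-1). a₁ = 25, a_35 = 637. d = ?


d = (aₙ - a₁)/(n-1)
= (637 - 25)/(35-1)
= 612/34 = 18

d = 18


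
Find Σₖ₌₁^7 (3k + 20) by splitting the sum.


Σ(3k+20) = 3·Σk + 20·n
= 3·28 + 20·7
= 84 + 140 = 224

Σ = 224


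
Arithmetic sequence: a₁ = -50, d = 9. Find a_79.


aₙ = a₁ + (n-1)d
= -50 + (79-1)×9
= -50 + 702
= 652

a_79 = 652


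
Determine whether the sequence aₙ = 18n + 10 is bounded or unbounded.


aₙ = 18n + 10 → as n→∞, aₙ→∞
No finite upper bound exists
The sequence is UNBOUNDED

Unbounded (aₙ → ∞ as n → ∞)


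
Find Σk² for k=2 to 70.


Σₖ₌2^70 k² = Σₖ₌₁^70 k² − Σₖ₌₁^1 k²
= 70·71·141/6 − 1·2·3/6
= 116795 − 1 = 116794

Σk² = 116794


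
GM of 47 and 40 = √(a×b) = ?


GM = √(47×40) = √1880 = 43.359

GM = 43.359


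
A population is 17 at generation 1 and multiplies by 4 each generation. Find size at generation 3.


aₙ = a₁·r^(n-1)
= 17×4^2
= 17×16
= 272

a_3 = 272


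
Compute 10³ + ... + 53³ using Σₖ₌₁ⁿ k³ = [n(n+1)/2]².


Σₖ₌10^53 k³ = [53·54/2]² − [9·10/2]²
= 2047761 − 2025 = 2045736

Σk³ = 2045736


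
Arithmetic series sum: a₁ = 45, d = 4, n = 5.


aₙ = 45 + (5-1)×4 = 61
Sₙ = n(a₁+aₙ)/2 = 5×(45+61)/2
= 5×106/2 = 265

S_5 = 265


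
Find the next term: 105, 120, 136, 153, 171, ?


Pattern: triangular numbers: n(n+1)/2
Terms: 105, 120, 136, 153, 171
Next term = 190

Next term = 190


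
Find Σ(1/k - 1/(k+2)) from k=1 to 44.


Telescoping with gap 2: two head and two tail terms survive.
= (1 + 1/2) - (1/45 + 1/46)
= 3/2 - 1/45 - 1/46 = 1507/1035

Sum = 1507/1035


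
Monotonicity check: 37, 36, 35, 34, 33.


Differences: -1, -1, -1, -1
All differences < 0 → strictly DECREASING

Monotonically decreasing


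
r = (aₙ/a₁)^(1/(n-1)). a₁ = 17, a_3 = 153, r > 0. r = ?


r^(n-1) = aₙ/a₁
r^2 = 153/17 = 9
r = 9^(1/2)
= ±3; taking r > 0 gives r = 3

r = 3


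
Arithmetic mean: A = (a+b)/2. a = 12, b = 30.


AM = (12 + 30)/2 = 42/2 = 21

AM = 21


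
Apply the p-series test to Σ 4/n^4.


p-series test: Σ c/n^p converges if p > 1, diverges if p ≤ 1 (constant c > 0 doesn't affect convergence).
p = 4
4 > 1 → CONVERGES

Converges (p = 4 > 1)


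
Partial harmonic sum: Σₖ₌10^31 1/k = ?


Σₖ₌10^31 1/k = 1/10 + 1/11 + 1/12 + ... + 1/31
= 86517723849247/72201776446800
≈ 1.1983

Sum = 86517723849247/72201776446800 ≈ 1.1983


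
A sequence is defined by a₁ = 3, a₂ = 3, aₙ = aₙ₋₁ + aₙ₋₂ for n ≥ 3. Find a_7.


Computing iteratively: 3, 3, 6, 9, 15, 24, 39
a_7 = 39

a_7 = 39


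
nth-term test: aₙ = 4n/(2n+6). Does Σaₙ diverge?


lim(n→∞) 4n/(2n+6) = 4/2 = 2  (divide numerator and denominator by n)
lim aₙ = 2 ≠ 0 → series DIVERGES

Diverges (lim aₙ = 2 ≠ 0)


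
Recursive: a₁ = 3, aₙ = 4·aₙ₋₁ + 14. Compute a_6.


Computing step by step:
a_1 = 3
a_2 = 26
a_3 = 118
a_4 = 486
a_5 = 1958
a_6 = 7846


a_6 = 7846


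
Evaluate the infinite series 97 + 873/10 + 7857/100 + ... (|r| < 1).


S∞ = a₁/(1-r) = 97/(1 - 9/10)
= 97/(1/10)
= 970

S∞ = 970


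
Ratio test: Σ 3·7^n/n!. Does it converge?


aₙ = 3·7^n/n!
a_{n+1}/aₙ = 7^(n+1)/(n+1)! × n!/7^n  (constant 3 cancels)
= 7/(n+1)
L = lim(n→∞) 7/(n+1) = 0
L < 1 → series CONVERGES

Converges (ratio test: L = 0 < 1)


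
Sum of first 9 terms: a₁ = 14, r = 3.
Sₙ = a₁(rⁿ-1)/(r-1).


Sₙ = 14×(3^9 - 1)/(3 - 1)
= 14×(19683 - 1)/2
= 14×19682/2
= 137774

S_9 = 137774


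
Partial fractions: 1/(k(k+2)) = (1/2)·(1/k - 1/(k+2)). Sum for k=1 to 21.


1/(k(k+2)) = (1/2)·(1/k - 1/(k+2)) (partial fractions)
Telescoping: Σ = (1/2)·(1 + 1/2 - 1/22 - 1/23) = 357/506

Sum = 357/506


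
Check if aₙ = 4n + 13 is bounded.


aₙ = 4n + 13 → as n→∞, aₙ→∞
No finite upper bound exists
The sequence is UNBOUNDED

Unbounded (aₙ → ∞ as n → ∞)


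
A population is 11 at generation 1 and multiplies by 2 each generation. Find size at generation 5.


aₙ = a₁·r^(n-1)
= 11×2^4
= 11×16
= 176

a_5 = 176


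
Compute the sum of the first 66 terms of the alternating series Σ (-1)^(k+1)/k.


S = 1 - 1/2 + 1/3 - 1/4 + 1/5 - 1/6 + 1/7 - 1/8 ± ...
= 0.6856
(Full series converges to +ln(2) ≈ +0.6931)

S_66 = 0.6856


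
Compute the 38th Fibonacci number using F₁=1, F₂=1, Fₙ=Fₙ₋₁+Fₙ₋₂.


Fibonacci sequence: 1, 1, 2, 3, 5, 8, 13, 21, 34, 55, 89, ...
F(38) = 39088169

F(38) = 39088169


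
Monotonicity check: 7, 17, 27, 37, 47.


Differences: 10, 10, 10, 10
All differences > 0 → strictly INCREASING

Monotonically increasing


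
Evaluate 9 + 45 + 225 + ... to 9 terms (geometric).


Sₙ = 9×(5^9 - 1)/(5 - 1)
= 9×(1953125 - 1)/4
= 9×1953124/4
= 4394529

S_9 = 4394529


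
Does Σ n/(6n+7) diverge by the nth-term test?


lim(n→∞) n/(6n+7) = 1/6 = 1/6  (divide numerator and denominator by n)
lim aₙ = 1/6 ≠ 0 → series DIVERGES

Diverges (lim aₙ = 1/6 ≠ 0)


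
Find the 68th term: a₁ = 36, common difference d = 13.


aₙ = a₁ + (n-1)d
= 36 + (68-1)×13
= 36 + 871
= 907

a_68 = 907


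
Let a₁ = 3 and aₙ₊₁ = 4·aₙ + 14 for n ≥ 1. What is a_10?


Computing step by step:
a_1 = 3
a_2 = 26
a_3 = 118
a_4 = 486
a_5 = 1958
a_6 = 7846
a_7 = 31398
a_8 = 125606
a_9 = 502438
a_10 = 2009766


a_10 = 2009766


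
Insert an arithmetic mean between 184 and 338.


AM = (184 + 338)/2 = 522/2 = 261

AM = 261


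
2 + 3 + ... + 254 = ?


Σₖ₌2^254 k = Σₖ₌₁^254 k − Σₖ₌₁^1 k
= 254·255/2 − 1·2/2
= 32385 − 1 = 32384

Σk = 32384


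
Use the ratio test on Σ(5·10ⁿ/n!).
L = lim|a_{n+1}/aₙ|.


aₙ = 5·10^n/n!
a_{n+1}/aₙ = 10^(n+1)/(n+1)! × n!/10^n  (constant 5 cancels)
= 10/(n+1)
L = lim(n→∞) 10/(n+1) = 0
L < 1 → series CONVERGES

Converges (ratio test: L = 0 < 1)


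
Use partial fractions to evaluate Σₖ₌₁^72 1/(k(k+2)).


1/(k(k+2)) = (1/2)·(1/k - 1/(k+2)) (partial fractions)
Telescoping: Σ = (1/2)·(1 + 1/2 - 1/73 - 1/74) = 1989/2701

Sum = 1989/2701


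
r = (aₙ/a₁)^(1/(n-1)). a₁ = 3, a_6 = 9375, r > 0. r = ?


r^(n-1) = aₙ/a₁
r^5 = 9375/3 = 3125
r = 3125^(1/5)
= 5

r = 5


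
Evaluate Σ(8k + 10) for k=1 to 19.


Σ(8k+10) = 8·Σk + 10·n
= 8·190 + 10·19
= 1520 + 190 = 1710

Σ = 1710


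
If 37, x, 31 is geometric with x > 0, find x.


GM = √(37×31) = √1147 = 33.8674

GM = 33.8674


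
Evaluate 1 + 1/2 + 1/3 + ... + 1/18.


H_18 = 1/1 + 1/2 + 1/3 + ... + 1/18
= 14274301/4084080
≈ 3.4951

H_18 = 14274301/4084080 ≈ 3.4951


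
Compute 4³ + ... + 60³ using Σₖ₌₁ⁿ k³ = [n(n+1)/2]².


Σₖ₌4^60 k³ = [60·61/2]² − [3·4/2]²
= 3348900 − 36 = 3348864

Σk³ = 3348864


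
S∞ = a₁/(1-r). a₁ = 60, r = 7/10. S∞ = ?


S∞ = a₁/(1-r) = 60/(1 - 7/10)
= 60/(3/10)
= 200

S∞ = 200


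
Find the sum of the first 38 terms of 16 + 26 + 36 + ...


aₙ = 16 + (38-1)×10 = 386
Sₙ = n(a₁+aₙ)/2 = 38×(16+386)/2
= 38×402/2 = 7638

S_38 = 7638


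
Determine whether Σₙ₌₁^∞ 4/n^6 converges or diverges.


p-series test: Σ c/n^p converges if p > 1, diverges if p ≤ 1 (constant c > 0 doesn't affect convergence).
p = 6
6 > 1 → CONVERGES

Converges (p = 6 > 1)


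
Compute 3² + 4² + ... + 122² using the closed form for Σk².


Σₖ₌3^122 k² = Σₖ₌₁^122 k² − Σₖ₌₁^2 k²
= 122·123·245/6 − 2·3·5/6
= 612745 − 5 = 612740

Σk² = 612740


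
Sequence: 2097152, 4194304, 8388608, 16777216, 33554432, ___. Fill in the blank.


Pattern: powers of 2: 2ⁿ
Terms: 2097152, 4194304, 8388608, 16777216, 33554432
Next term = 67108864

Next term = 67108864


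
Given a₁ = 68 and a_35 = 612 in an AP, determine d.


d = (aₙ - a₁)/(n-1)
= (612 - 68)/(35-1)
= 544/34 = 16

d = 16


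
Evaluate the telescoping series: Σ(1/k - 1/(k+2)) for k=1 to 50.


Telescoping with gap 2: two head and two tail terms survive.
= (1 + 1/2) - (1/51 + 1/52)
= 3/2 - 1/51 - 1/52 = 3875/2652

Sum = 3875/2652


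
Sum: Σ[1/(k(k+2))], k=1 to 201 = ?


1/(k(k+2)) = (1/2)·(1/k - 1/(k+2)) (partial fractions)
Telescoping: Σ = (1/2)·(1 + 1/2 - 1/202 - 1/203) = 15276/20503

Sum = 15276/20503


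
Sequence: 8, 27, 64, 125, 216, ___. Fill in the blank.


Pattern: perfect cubes: n³
Terms: 8, 27, 64, 125, 216
Next term = 343

Next term = 343


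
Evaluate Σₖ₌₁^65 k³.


n(n+1)/2 = 65×66/2 = 2145
Σk³ = 2145² = 4601025

Σk³ = 4601025


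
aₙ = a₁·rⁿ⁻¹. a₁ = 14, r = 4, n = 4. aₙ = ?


aₙ = a₁·r^(n-1)
= 14×4^3
= 14×64
= 896

a_4 = 896


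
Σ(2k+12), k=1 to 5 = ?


Σ(2k+12) = 2·Σk + 12·n
= 2·15 + 12·5
= 30 + 60 = 90

Σ = 90


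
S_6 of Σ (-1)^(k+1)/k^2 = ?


S = 1 - 1/4 + 1/9 - 1/16 + 1/25 - 1/36
= 0.8108
(Full series converges to +π²/12 ≈ +0.8225)

S_6 = 0.8108


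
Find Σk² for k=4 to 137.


Σₖ₌4^137 k² = Σₖ₌₁^137 k² − Σₖ₌₁^3 k²
= 137·138·275/6 − 3·4·7/6
= 866525 − 14 = 866511

Σk² = 866511


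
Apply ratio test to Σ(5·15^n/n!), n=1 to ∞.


aₙ = 5·15^n/n!
a_{n+1}/aₙ = 15^(n+1)/(n+1)! × n!/15^n  (constant 5 cancels)
= 15/(n+1)
L = lim(n→∞) 15/(n+1) = 0
L < 1 → series CONVERGES

Converges (ratio test: L = 0 < 1)


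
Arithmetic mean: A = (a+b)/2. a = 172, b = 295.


AM = (172 + 295)/2 = 467/2 = 233.5

AM = 233.5


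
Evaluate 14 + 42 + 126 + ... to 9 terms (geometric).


Sₙ = 14×(3^9 - 1)/(3 - 1)
= 14×(19683 - 1)/2
= 14×19682/2
= 137774

S_9 = 137774


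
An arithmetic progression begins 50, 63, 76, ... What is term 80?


aₙ = a₁ + (n-1)d
= 50 + (80-1)×13
= 50 + 1027
= 1077

a_80 = 1077


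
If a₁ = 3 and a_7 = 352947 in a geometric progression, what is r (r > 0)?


r^(n-1) = aₙ/a₁
r^6 = 352947/3 = 117649
r = 117649^(1/6)
= ±7; taking r > 0 gives r = 7

r = 7


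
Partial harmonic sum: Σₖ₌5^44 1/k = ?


Σₖ₌5^44 1/k = 1/5 + 1/6 + 1/7 + ... + 1/44
= 3080733578426640787/1345655451257488800
≈ 2.2894

Sum = 3080733578426640787/1345655451257488800 ≈ 2.2894


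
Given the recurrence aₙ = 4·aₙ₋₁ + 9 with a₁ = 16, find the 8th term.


Computing step by step:
a_1 = 16
a_2 = 73
a_3 = 301
a_4 = 1213
a_5 = 4861
a_6 = 19453
a_7 = 77821
a_8 = 311293


a_8 = 311293


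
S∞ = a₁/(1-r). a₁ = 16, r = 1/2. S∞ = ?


S∞ = a₁/(1-r) = 16/(1 - 1/2)
= 16/(1/2)
= 32

S∞ = 32


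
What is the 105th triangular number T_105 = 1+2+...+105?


n(n+1)/2 = 105×106/2 = 11130/2 = 5565

Σk = 5565


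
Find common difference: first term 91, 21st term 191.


d = (aₙ - a₁)/(n-1)
= (191 - 91)/(21-1)
= 100/20 = 5

d = 5


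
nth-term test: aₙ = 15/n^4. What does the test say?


lim(n→∞) 15/n^4 = 0
lim aₙ = 0 → nth-term test is INCONCLUSIVE
(Need other tests; this is actually a convergent p-series with p=4 > 1)

Inconclusive (lim aₙ = 0; need another test)


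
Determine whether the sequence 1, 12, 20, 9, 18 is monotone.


Differences: 11, 8, -11, 9
Difference at position 1 is +11 (> 0) but position 3 is -11 (< 0) — sequence both rises and falls
→ NOT monotonic

Not monotonic


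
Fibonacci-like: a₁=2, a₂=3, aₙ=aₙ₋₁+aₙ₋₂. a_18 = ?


Computing iteratively: 2, 3, 5, 8, 13, 21, 34, 55, 89, 144, 233, 377, ...
a_18 = 6765

a_18 = 6765


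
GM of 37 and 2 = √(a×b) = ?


GM = √(37×2) = √74 = 8.6023

GM = 8.6023


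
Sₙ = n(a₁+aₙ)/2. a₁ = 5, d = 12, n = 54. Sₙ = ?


aₙ = 5 + (54-1)×12 = 641
Sₙ = n(a₁+aₙ)/2 = 54×(5+641)/2
= 54×646/2 = 17442

S_54 = 17442


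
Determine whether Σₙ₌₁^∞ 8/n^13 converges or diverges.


p-series test: Σ c/n^p converges if p > 1, diverges if p ≤ 1 (constant c > 0 doesn't affect convergence).
p = 13
13 > 1 → CONVERGES

Converges (p = 13 > 1)


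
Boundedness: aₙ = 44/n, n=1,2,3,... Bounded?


a₁ = 44, a₂ = 44/2, a₃ = 44/3, ...
0 < aₙ ≤ 44 for all n ≥ 1
Lower bound: 0, Upper bound: 44
The sequence IS bounded

Bounded (0 < aₙ ≤ 44)


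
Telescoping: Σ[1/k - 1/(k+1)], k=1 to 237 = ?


Telescoping: adjacent terms cancel.
= 1/1 - 1/238
= 1 - 1/238 = 237/238

Sum = 237/238


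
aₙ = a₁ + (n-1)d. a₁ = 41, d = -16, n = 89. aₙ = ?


aₙ = a₁ + (n-1)d
= 41 + (89-1)×-16
= 41 - 1408
= -1367

a_89 = -1367


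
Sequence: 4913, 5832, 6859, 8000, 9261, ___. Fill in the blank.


Pattern: perfect cubes: n³
Terms: 4913, 5832, 6859, 8000, 9261
Next term = 10648

Next term = 10648


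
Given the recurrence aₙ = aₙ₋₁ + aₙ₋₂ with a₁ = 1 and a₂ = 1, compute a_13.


Computing iteratively: 1, 1, 2, 3, 5, 8, 13, 21, 34, 55, 89, 144, ...
a_13 = 233

a_13 = 233


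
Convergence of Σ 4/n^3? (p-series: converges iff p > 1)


p-series test: Σ c/n^p converges if p > 1, diverges if p ≤ 1 (constant c > 0 doesn't affect convergence).
p = 3
3 > 1 → CONVERGES

Converges (p = 3 > 1)


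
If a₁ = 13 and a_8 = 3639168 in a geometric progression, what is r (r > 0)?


r^(n-1) = aₙ/a₁
r^7 = 3639168/13 = 279936
r = 279936^(1/7)
= 6

r = 6


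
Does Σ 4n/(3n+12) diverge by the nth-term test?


lim(n→∞) 4n/(3n+12) = 4/3 = 4/3  (divide numerator and denominator by n)
lim aₙ = 4/3 ≠ 0 → series DIVERGES

Diverges (lim aₙ = 4/3 ≠ 0)


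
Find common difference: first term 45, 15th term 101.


d = (aₙ - a₁)/(n-1)
= (101 - 45)/(15-1)
= 56/14 = 4

d = 4


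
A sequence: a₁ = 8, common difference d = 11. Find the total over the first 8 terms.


aₙ = 8 + (8-1)×11 = 85
Sₙ = n(a₁+aₙ)/2 = 8×(8+85)/2
= 8×93/2 = 372

S_8 = 372


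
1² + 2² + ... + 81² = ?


n = 81
n(n+1)(2n+1)/6 = 81×82×163/6
= 1082646/6 = 180441

Σk² = 180441


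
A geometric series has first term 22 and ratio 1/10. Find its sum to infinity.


S∞ = a₁/(1-r) = 22/(1 - 1/10)
= 22/(9/10)
= 220/9

S∞ = 220/9


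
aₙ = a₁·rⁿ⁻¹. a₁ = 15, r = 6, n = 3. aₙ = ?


aₙ = a₁·r^(n-1)
= 15×6^2
= 15×36
= 540

a_3 = 540


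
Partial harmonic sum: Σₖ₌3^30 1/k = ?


Σₖ₌3^30 1/k = 1/3 + 1/4 + 1/5 + ... + 1/30
= 5811048485947/2329089562800
≈ 2.495

Sum = 5811048485947/2329089562800 ≈ 2.495


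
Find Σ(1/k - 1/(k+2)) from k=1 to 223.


Telescoping with gap 2: two head and two tail terms survive.
= (1 + 1/2) - (1/224 + 1/225)
= 3/2 - 1/224 - 1/225 = 75151/50400

Sum = 75151/50400


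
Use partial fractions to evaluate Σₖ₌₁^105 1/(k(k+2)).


1/(k(k+2)) = (1/2)·(1/k - 1/(k+2)) (partial fractions)
Telescoping: Σ = (1/2)·(1 + 1/2 - 1/106 - 1/107) = 4200/5671

Sum = 4200/5671


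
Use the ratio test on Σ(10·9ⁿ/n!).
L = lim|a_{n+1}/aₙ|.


aₙ = 10·9^n/n!
a_{n+1}/aₙ = 9^(n+1)/(n+1)! × n!/9^n  (constant 10 cancels)
= 9/(n+1)
L = lim(n→∞) 9/(n+1) = 0
L < 1 → series CONVERGES

Converges (ratio test: L = 0 < 1)


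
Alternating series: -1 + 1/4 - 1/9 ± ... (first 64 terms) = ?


S = -1 + 1/4 - 1/9 + 1/16 - 1/25 + 1/36 - 1/49 + 1/64 ± ...
= -0.8223
(Full series converges to -π²/12 ≈ -0.8225)

S_64 = -0.8223


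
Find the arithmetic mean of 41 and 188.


AM = (41 + 188)/2 = 229/2 = 114.5

AM = 114.5


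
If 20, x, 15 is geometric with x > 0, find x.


GM = √(20×15) = √300 = 17.3205

GM = 17.3205


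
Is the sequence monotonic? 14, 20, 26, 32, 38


Differences: 6, 6, 6, 6
All differences > 0 → strictly INCREASING

Monotonically increasing


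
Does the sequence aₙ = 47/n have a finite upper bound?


a₁ = 47, a₂ = 47/2, a₃ = 47/3, ...
0 < aₙ ≤ 47 for all n ≥ 1
Lower bound: 0, Upper bound: 47
The sequence IS bounded

Bounded (0 < aₙ ≤ 47)


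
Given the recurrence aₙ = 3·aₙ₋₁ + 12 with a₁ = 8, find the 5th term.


Computing step by step:
a_1 = 8
a_2 = 36
a_3 = 120
a_4 = 372
a_5 = 1128


a_5 = 1128


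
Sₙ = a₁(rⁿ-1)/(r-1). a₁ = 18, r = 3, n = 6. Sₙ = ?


Sₙ = 18×(3^6 - 1)/(3 - 1)
= 18×(729 - 1)/2
= 18×728/2
= 6552

S_6 = 6552


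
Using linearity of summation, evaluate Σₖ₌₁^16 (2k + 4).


Σ(2k+4) = 2·Σk + 4·n
= 2·136 + 4·16
= 272 + 64 = 336

Σ = 336


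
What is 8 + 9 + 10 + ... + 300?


Σₖ₌8^300 k = Σₖ₌₁^300 k − Σₖ₌₁^7 k
= 300·301/2 − 7·8/2
= 45150 − 28 = 45122

Σk = 45122


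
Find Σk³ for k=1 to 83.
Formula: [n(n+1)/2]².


n(n+1)/2 = 83×84/2 = 3486
Σk³ = 3486² = 12152196

Σk³ = 12152196


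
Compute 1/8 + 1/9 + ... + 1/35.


Σₖ₌8^35 1/k = 1/8 + 1/9 + 1/10 + ... + 1/35
= 2914184239027/1875370816800
≈ 1.5539

Sum = 2914184239027/1875370816800 ≈ 1.5539


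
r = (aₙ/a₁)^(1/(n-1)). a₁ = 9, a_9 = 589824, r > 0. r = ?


r^(n-1) = aₙ/a₁
r^8 = 589824/9 = 65536
r = 65536^(1/8)
= ±4; taking r > 0 gives r = 4

r = 4


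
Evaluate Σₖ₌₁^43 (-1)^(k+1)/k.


S = 1 - 1/2 + 1/3 - 1/4 + 1/5 - 1/6 + 1/7 - 1/8 ± ...
= 0.7046
(Full series converges to +ln(2) ≈ +0.6931)

S_43 = 0.7046


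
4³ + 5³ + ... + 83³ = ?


Σₖ₌4^83 k³ = [83·84/2]² − [3·4/2]²
= 12152196 − 36 = 12152160

Σk³ = 12152160


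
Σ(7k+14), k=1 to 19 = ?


Σ(7k+14) = 7·Σk + 14·n
= 7·190 + 14·19
= 1330 + 266 = 1596

Σ = 1596


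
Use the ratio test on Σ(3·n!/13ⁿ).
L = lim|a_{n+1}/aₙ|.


aₙ = 3·n!/13^n
a_{n+1}/aₙ = (n+1)!/13^(n+1) × 13^n/n!  (constant 3 cancels)
= (n+1)/13
L = lim(n→∞) (n+1)/13 = ∞
L > 1 → series DIVERGES

Diverges (ratio test: L = ∞ > 1)


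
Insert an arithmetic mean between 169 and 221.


AM = (169 + 221)/2 = 390/2 = 195

AM = 195


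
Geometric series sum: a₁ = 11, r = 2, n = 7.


Sₙ = 11×(2^7 - 1)/(2 - 1)
= 11×(128 - 1)/1
= 11×127/1
= 1397

S_7 = 1397


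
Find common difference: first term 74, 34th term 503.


d = (aₙ - a₁)/(n-1)
= (503 - 74)/(34-1)
= 429/33 = 13

d = 13


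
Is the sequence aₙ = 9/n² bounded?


a₁ = 9, a₂ = 9/4, a₃ = 9/9, ...
0 < aₙ ≤ 9 for all n ≥ 1
The sequence IS bounded

Bounded (0 < aₙ ≤ 9)


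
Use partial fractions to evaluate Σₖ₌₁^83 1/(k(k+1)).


1/(k(k+1)) = 1/k - 1/(k+1) (partial fractions)
Telescoping: Σ = 1 - 1/84 = 83/84

Sum = 83/84


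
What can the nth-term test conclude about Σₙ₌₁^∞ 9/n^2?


lim(n→∞) 9/n^2 = 0
lim aₙ = 0 → nth-term test is INCONCLUSIVE
(Need other tests; this is actually a convergent p-series with p=2 > 1)

Inconclusive (lim aₙ = 0; need another test)


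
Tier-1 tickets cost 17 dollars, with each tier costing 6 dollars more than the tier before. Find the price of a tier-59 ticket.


aₙ = a₁ + (n-1)d
= 17 + (59-1)×6
= 17 + 348
= 365

a_59 = 365


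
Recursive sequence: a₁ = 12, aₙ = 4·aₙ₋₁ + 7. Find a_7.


Computing step by step:
a_1 = 12
a_2 = 55
a_3 = 227
a_4 = 915
a_5 = 3667
a_6 = 14675
a_7 = 58707


a_7 = 58707


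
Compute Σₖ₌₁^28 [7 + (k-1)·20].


aₙ = 7 + (28-1)×20 = 547
Sₙ = n(a₁+aₙ)/2 = 28×(7+547)/2
= 28×554/2 = 7756

S_28 = 7756


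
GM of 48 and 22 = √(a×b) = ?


GM = √(48×22) = √1056 = 32.4962

GM = 32.4962


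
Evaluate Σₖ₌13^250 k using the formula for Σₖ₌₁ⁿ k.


Σₖ₌13^250 k = Σₖ₌₁^250 k − Σₖ₌₁^12 k
= 250·251/2 − 12·13/2
= 31375 − 78 = 31297

Σk = 31297


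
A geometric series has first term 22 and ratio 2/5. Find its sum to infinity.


S∞ = a₁/(1-r) = 22/(1 - 2/5)
= 22/(3/5)
= 110/3

S∞ = 110/3


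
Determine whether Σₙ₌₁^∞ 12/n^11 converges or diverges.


p-series test: Σ c/n^p converges if p > 1, diverges if p ≤ 1 (constant c > 0 doesn't affect convergence).
p = 11
11 > 1 → CONVERGES

Converges (p = 11 > 1)


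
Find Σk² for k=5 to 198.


Σₖ₌5^198 k² = Σₖ₌₁^198 k² − Σₖ₌₁^4 k²
= 198·199·397/6 − 4·5·9/6
= 2607099 − 30 = 2607069

Σk² = 2607069


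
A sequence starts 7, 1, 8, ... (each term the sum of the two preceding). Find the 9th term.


Computing iteratively: 7, 1, 8, 9, 17, 26, 43, 69, 112
a_9 = 112

a_9 = 112


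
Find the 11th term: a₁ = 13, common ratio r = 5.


aₙ = a₁·r^(n-1)
= 13×5^10
= 13×9765625
= 126953125

a_11 = 126953125


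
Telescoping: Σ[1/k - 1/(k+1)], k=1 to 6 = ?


Telescoping: adjacent terms cancel.
= 1/1 - 1/7
= 1 - 1/7 = 6/7

Sum = 6/7


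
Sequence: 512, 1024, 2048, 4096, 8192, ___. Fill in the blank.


Pattern: powers of 2: 2ⁿ
Terms: 512, 1024, 2048, 4096, 8192
Next term = 16384

Next term = 16384


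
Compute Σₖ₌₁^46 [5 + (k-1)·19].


aₙ = 5 + (46-1)×19 = 860
Sₙ = n(a₁+aₙ)/2 = 46×(5+860)/2
= 46×865/2 = 19895

S_46 = 19895


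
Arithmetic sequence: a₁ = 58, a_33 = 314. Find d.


d = (aₙ - a₁)/(n-1)
= (314 - 58)/(33-1)
= 256/32 = 8

d = 8


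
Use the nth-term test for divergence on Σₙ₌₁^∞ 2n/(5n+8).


lim(n→∞) 2n/(5n+8) = 2/5 = 2/5  (divide numerator and denominator by n)
lim aₙ = 2/5 ≠ 0 → series DIVERGES

Diverges (lim aₙ = 2/5 ≠ 0)


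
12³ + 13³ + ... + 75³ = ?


Σₖ₌12^75 k³ = [75·76/2]² − [11·12/2]²
= 8122500 − 4356 = 8118144

Σk³ = 8118144


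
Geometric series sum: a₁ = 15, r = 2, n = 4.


Sₙ = 15×(2^4 - 1)/(2 - 1)
= 15×(16 - 1)/1
= 15×15/1
= 225

S_4 = 225


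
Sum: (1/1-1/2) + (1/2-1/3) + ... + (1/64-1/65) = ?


Telescoping: adjacent terms cancel.
= 1/1 - 1/65
= 1 - 1/65 = 64/65

Sum = 64/65


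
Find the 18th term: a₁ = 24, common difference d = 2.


aₙ = a₁ + (n-1)d
= 24 + (18-1)×2
= 24 + 34
= 58

a_18 = 58


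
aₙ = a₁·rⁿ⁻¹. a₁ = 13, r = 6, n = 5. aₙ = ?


aₙ = a₁·r^(n-1)
= 13×6^4
= 13×1296
= 16848

a_5 = 16848


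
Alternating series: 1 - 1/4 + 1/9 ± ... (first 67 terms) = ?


S = 1 - 1/4 + 1/9 - 1/16 + 1/25 - 1/36 + 1/49 - 1/64 ± ...
= 0.8226
(Full series converges to +π²/12 ≈ +0.8225)

S_67 = 0.8226


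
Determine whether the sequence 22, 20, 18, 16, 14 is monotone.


Differences: -2, -2, -2, -2
All differences < 0 → strictly DECREASING

Monotonically decreasing


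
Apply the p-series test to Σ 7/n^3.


p-series test: Σ c/n^p converges if p > 1, diverges if p ≤ 1 (constant c > 0 doesn't affect convergence).
p = 3
3 > 1 → CONVERGES

Converges (p = 3 > 1)


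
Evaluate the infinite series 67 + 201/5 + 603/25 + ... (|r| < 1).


S∞ = a₁/(1-r) = 67/(1 - 3/5)
= 67/(2/5)
= 335/2

S∞ = 335/2


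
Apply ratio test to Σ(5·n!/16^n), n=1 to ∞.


aₙ = 5·n!/16^n
a_{n+1}/aₙ = (n+1)!/16^(n+1) × 16^n/n!  (constant 5 cancels)
= (n+1)/16
L = lim(n→∞) (n+1)/16 = ∞
L > 1 → series DIVERGES

Diverges (ratio test: L = ∞ > 1)


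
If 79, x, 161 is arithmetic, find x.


AM = (79 + 161)/2 = 240/2 = 120

AM = 120


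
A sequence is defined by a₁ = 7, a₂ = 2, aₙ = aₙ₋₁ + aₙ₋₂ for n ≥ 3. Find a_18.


Computing iteratively: 7, 2, 9, 11, 20, 31, 51, 82, 133, 215, 348, 563, ...
a_18 = 10103

a_18 = 10103


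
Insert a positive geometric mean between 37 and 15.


GM = √(37×15) = √555 = 23.5584

GM = 23.5584


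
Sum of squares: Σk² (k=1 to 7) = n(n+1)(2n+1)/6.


n = 7
n(n+1)(2n+1)/6 = 7×8×15/6
= 840/6 = 140

Σk² = 140


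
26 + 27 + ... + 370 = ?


Σₖ₌26^370 k = Σₖ₌₁^370 k − Σₖ₌₁^25 k
= 370·371/2 − 25·26/2
= 68635 − 325 = 68310

Σk = 68310


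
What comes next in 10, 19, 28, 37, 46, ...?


Pattern: arithmetic (d=9)
Terms: 10, 19, 28, 37, 46
Next term = 55

Next term = 55


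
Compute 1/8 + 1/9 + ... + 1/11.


Σₖ₌8^11 1/k = 1/8 + 1/9 + 1/10 + 1/11
= 1691/3960
≈ 0.427

Sum = 1691/3960 ≈ 0.427


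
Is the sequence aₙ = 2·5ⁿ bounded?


aₙ = 2·5ⁿ → as n→∞, aₙ→∞ (since base 5 > 1)
No finite upper bound exists
The sequence is UNBOUNDED

Unbounded (aₙ → ∞ as n → ∞)


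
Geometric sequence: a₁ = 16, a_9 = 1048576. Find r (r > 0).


r^(n-1) = aₙ/a₁
r^8 = 1048576/16 = 65536
r = 65536^(1/8)
= ±4; taking r > 0 gives r = 4

r = 4


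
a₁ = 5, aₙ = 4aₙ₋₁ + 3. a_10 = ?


Computing step by step:
a_1 = 5
a_2 = 23
a_3 = 95
a_4 = 383
a_5 = 1535
a_6 = 6143
a_7 = 24575
a_8 = 98303
a_9 = 393215
a_10 = 1572863


a_10 = 1572863


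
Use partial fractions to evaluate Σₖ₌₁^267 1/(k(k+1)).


1/(k(k+1)) = 1/k - 1/(k+1) (partial fractions)
Telescoping: Σ = 1 - 1/268 = 267/268

Sum = 267/268


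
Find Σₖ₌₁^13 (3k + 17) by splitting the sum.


Σ(3k+17) = 3·Σk + 17·n
= 3·91 + 17·13
= 273 + 221 = 494

Σ = 494


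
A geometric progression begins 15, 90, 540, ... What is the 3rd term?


aₙ = a₁·r^(n-1)
= 15×6^2
= 15×36
= 540

a_3 = 540


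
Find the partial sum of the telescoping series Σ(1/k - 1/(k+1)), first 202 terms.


Telescoping: adjacent terms cancel.
= 1/1 - 1/203
= 1 - 1/203 = 202/203

Sum = 202/203


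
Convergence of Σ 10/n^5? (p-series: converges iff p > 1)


p-series test: Σ c/n^p converges if p > 1, diverges if p ≤ 1 (constant c > 0 doesn't affect convergence).
p = 5
5 > 1 → CONVERGES

Converges (p = 5 > 1)


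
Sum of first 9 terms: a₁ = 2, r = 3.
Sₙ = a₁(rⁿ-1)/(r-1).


Sₙ = 2×(3^9 - 1)/(3 - 1)
= 2×(19683 - 1)/2
= 2×19682/2
= 19682

S_9 = 19682


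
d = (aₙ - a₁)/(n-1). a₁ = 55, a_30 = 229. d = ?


d = (aₙ - a₁)/(n-1)
= (229 - 55)/(30-1)
= 174/29 = 6

d = 6


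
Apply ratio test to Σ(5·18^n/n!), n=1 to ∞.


aₙ = 5·18^n/n!
a_{n+1}/aₙ = 18^(n+1)/(n+1)! × n!/18^n  (constant 5 cancels)
= 18/(n+1)
L = lim(n→∞) 18/(n+1) = 0
L < 1 → series CONVERGES

Converges (ratio test: L = 0 < 1)


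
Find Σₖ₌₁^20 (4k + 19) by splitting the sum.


Σ(4k+19) = 4·Σk + 19·n
= 4·210 + 19·20
= 840 + 380 = 1220

Σ = 1220


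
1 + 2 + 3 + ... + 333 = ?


n(n+1)/2 = 333×334/2 = 111222/2 = 55611

Σk = 55611


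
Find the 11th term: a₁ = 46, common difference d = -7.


aₙ = a₁ + (n-1)d
= 46 + (11-1)×-7
= 46 - 70
= -24

a_11 = -24


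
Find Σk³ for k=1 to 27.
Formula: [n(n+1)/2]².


n(n+1)/2 = 27×28/2 = 378
Σk³ = 378² = 142884

Σk³ = 142884


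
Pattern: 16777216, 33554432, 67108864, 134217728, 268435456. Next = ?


Pattern: powers of 2: 2ⁿ
Terms: 16777216, 33554432, 67108864, 134217728, 268435456
Next term = 536870912

Next term = 536870912


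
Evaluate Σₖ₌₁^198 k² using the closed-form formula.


n = 198
n(n+1)(2n+1)/6 = 198×199×397/6
= 15642594/6 = 2607099

Σk² = 2607099


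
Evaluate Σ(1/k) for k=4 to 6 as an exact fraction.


Σₖ₌4^6 1/k = 1/4 + 1/5 + 1/6
= 37/60
≈ 0.6167

Sum = 37/60 ≈ 0.6167


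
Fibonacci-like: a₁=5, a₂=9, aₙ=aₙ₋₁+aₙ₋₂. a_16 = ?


Computing iteratively: 5, 9, 14, 23, 37, 60, 97, 157, 254, 411, 665, 1076, ...
a_16 = 7375

a_16 = 7375


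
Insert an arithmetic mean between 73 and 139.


AM = (73 + 139)/2 = 212/2 = 106

AM = 106


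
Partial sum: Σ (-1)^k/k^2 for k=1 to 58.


S = -1 + 1/4 - 1/9 + 1/16 - 1/25 + 1/36 - 1/49 + 1/64 ± ...
= -0.8223
(Full series converges to -π²/12 ≈ -0.8225)

S_58 = -0.8223


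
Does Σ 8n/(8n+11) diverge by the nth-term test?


lim(n→∞) 8n/(8n+11) = 8/8 = 1  (divide numerator and denominator by n)
lim aₙ = 1 ≠ 0 → series DIVERGES

Diverges (lim aₙ = 1 ≠ 0)


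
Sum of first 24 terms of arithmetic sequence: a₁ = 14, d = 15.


aₙ = 14 + (24-1)×15 = 359
Sₙ = n(a₁+aₙ)/2 = 24×(14+359)/2
= 24×373/2 = 4476

S_24 = 4476


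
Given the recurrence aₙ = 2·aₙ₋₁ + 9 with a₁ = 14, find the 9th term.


Computing step by step:
a_1 = 14
a_2 = 37
a_3 = 83
a_4 = 175
a_5 = 359
a_6 = 727
a_7 = 1463
a_8 = 2935
a_9 = 5879


a_9 = 5879


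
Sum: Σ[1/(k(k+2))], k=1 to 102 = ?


1/(k(k+2)) = (1/2)·(1/k - 1/(k+2)) (partial fractions)
Telescoping: Σ = (1/2)·(1 + 1/2 - 1/103 - 1/104) = 15861/21424

Sum = 15861/21424


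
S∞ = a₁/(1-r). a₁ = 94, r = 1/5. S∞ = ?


S∞ = a₁/(1-r) = 94/(1 - 1/5)
= 94/(4/5)
= 235/2

S∞ = 235/2


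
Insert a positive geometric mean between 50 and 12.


GM = √(50×12) = √600 = 24.4949

GM = 24.4949


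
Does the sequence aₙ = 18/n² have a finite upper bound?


a₁ = 18, a₂ = 18/4, a₃ = 18/9, ...
0 < aₙ ≤ 18 for all n ≥ 1
The sequence IS bounded

Bounded (0 < aₙ ≤ 18)


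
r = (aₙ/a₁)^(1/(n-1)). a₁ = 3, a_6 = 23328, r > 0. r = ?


r^(n-1) = aₙ/a₁
r^5 = 23328/3 = 7776
r = 7776^(1/5)
= 6

r = 6


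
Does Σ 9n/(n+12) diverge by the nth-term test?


lim(n→∞) 9n/(n+12) = 9/1 = 9  (divide numerator and denominator by n)
lim aₙ = 9 ≠ 0 → series DIVERGES

Diverges (lim aₙ = 9 ≠ 0)


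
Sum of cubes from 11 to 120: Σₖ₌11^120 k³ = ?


Σₖ₌11^120 k³ = [120·121/2]² − [10·11/2]²
= 52707600 − 3025 = 52704575

Σk³ = 52704575


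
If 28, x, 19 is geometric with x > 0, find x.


GM = √(28×19) = √532 = 23.0651

GM = 23.0651


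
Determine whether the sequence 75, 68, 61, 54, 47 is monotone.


Differences: -7, -7, -7, -7
All differences < 0 → strictly DECREASING

Monotonically decreasing


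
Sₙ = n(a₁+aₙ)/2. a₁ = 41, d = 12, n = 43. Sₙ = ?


aₙ = 41 + (43-1)×12 = 545
Sₙ = n(a₁+aₙ)/2 = 43×(41+545)/2
= 43×586/2 = 12599

S_43 = 12599


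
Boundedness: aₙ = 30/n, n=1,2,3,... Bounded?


a₁ = 30, a₂ = 30/2, a₃ = 30/3, ...
0 < aₙ ≤ 30 for all n ≥ 1
Lower bound: 0, Upper bound: 30
The sequence IS bounded

Bounded (0 < aₙ ≤ 30)


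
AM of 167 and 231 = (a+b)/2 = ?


AM = (167 + 231)/2 = 398/2 = 199

AM = 199


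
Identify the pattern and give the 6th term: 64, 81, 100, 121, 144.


Pattern: perfect squares: n²
Terms: 64, 81, 100, 121, 144
Next term = 169

Next term = 169


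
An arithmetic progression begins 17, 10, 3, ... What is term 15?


aₙ = a₁ + (n-1)d
= 17 + (15-1)×-7
= 17 - 98
= -81

a_15 = -81


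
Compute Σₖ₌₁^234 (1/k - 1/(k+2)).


Telescoping with gap 2: two head and two tail terms survive.
= (1 + 1/2) - (1/235 + 1/236)
= 3/2 - 1/235 - 1/236 = 82719/55460

Sum = 82719/55460


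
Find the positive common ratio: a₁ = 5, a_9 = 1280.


r^(n-1) = aₙ/a₁
r^8 = 1280/5 = 256
r = 256^(1/8)
= ±2; taking r > 0 gives r = 2

r = 2


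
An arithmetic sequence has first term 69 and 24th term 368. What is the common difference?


d = (aₙ - a₁)/(n-1)
= (368 - 69)/(24-1)
= 299/23 = 13

d = 13
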